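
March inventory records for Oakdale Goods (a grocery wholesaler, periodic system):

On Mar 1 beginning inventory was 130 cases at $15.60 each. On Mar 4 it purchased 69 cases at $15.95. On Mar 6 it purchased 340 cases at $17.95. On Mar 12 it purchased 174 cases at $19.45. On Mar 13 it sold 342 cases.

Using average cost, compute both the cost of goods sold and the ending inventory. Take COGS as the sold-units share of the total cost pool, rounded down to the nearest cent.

COGS = $6,051.36; ending inventory = $6,564.49

Mar 13, sell 342: 342/713 × $12,615.85 → $6,051.36
Ending inventory (cost pool remaining) = $6,564.49
Check: goods available $12,615.85 = COGS $6,051.36 + ending $6,564.49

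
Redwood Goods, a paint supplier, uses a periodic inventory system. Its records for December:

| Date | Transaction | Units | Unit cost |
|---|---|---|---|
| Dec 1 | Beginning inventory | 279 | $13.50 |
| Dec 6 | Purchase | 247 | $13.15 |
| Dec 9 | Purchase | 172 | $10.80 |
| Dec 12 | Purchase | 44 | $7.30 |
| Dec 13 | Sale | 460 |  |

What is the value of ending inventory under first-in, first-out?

Ending inventory = $3,046.70

Dec 13, 460 sold [FIFO — oldest first]: 279 @ $13.50 + 181 @ $13.15 = $6,146.65
Ending inventory: 66 @ $13.15 + 172 @ $10.80 + 44 @ $7.30 = $3,046.70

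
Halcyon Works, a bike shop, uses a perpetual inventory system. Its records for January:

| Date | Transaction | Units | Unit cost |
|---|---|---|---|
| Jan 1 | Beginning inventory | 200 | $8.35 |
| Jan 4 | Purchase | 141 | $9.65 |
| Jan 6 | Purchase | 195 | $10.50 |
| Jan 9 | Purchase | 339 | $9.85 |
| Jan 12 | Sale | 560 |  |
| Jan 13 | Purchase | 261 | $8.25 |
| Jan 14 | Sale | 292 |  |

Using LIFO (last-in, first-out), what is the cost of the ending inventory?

Ending inventory = $2,480.60

Jan 12, 560 sold [LIFO — newest first]: 339 @ $9.85 + 195 @ $10.50 + 26 @ $9.65 = $5,637.55
Jan 14, 292 sold [LIFO — newest first]: 261 @ $8.25 + 31 @ $9.65 = $2,452.40
Total COGS = $5,637.55 + $2,452.40 = $8,089.95
Ending inventory: 200 @ $8.35 + 84 @ $9.65 = $2,480.60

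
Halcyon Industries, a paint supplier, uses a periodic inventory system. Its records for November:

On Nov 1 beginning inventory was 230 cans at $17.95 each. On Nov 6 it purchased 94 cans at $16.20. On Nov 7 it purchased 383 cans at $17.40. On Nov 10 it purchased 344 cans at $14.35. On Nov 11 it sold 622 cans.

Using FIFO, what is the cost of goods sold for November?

Nov 11, 622 sold [FIFO — oldest first]: 230 @ $17.95 + 94 @ $16.20 + 298 @ $17.40 = $10,836.50
Ending inventory: 85 @ $17.40 + 344 @ $14.35 = $6,415.40
Check: goods available $17,251.90 = COGS $10,836.50 + ending $6,415.40

COGS = $10,836.50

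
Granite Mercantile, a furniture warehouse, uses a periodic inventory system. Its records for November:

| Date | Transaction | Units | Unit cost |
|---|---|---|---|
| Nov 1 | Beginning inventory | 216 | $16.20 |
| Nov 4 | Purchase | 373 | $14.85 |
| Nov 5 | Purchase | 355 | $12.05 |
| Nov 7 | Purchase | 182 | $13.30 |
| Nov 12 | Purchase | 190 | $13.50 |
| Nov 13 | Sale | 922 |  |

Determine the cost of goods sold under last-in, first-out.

COGS = $12,159.10

Nov 13, 922 sold [LIFO — newest first]: 190 @ $13.50 + 182 @ $13.30 + 355 @ $12.05 + 195 @ $14.85 = $12,159.10
Ending inventory: 216 @ $16.20 + 178 @ $14.85 = $6,142.50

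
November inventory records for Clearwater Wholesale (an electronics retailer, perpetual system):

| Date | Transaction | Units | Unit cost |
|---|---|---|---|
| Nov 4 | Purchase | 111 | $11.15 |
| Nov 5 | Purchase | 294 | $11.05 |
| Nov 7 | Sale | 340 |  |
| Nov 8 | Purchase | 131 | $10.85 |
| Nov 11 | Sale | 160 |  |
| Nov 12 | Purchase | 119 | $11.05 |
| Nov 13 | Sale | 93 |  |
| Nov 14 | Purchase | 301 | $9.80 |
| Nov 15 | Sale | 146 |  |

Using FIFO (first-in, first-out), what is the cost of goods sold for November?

Nov 7, 340 sold [FIFO — oldest first]: 111 @ $11.15 + 229 @ $11.05 = $3,768.10
Nov 11, 160 sold [FIFO — oldest first]: 65 @ $11.05 + 95 @ $10.85 = $1,749.00
Nov 13, 93 sold [FIFO — oldest first]: 36 @ $10.85 + 57 @ $11.05 = $1,020.45
Nov 15, 146 sold [FIFO — oldest first]: 62 @ $11.05 + 84 @ $9.80 = $1,508.30
Total COGS = $3,768.10 + $1,749.00 + $1,020.45 + $1,508.30 = $8,045.85
Ending inventory: 217 @ $9.80 = $2,126.60
Check: goods available $10,172.45 = COGS $8,045.85 + ending $2,126.60

COGS = $8,045.85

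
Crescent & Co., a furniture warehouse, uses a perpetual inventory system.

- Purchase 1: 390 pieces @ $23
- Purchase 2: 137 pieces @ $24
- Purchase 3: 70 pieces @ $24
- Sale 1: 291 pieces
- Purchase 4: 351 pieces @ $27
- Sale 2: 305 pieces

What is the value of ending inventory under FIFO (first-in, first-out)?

Ending inventory = $9,501

Sale 1 (291) [FIFO — oldest first]: 291 @ $23 = $6,693
Sale 2 (305) [FIFO — oldest first]: 99 @ $23 + 137 @ $24 + 69 @ $24 = $7,221
Total COGS = $6,693 + $7,221 = $13,914
Ending inventory: 1 @ $24 + 351 @ $27 = $9,501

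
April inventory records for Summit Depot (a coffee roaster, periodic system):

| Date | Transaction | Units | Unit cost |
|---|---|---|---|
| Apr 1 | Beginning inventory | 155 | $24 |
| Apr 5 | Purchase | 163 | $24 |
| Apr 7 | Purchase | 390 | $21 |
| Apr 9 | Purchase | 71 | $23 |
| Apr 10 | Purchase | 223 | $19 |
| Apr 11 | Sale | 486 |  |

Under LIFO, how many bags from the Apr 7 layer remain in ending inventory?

198

Apr 11, 486 sold [LIFO — newest first]: 223 @ $19 + 71 @ $23 + 192 @ $21 = $9,902
Ending inventory: 155 @ $24 + 163 @ $24 + 198 @ $21 = $11,790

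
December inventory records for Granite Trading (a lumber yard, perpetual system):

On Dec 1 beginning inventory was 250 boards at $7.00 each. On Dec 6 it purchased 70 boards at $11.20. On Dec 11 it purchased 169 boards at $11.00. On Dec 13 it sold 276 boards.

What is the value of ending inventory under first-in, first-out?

Ending inventory = $2,351.80

Dec 13, 276 sold [FIFO — oldest first]: 250 @ $7.00 + 26 @ $11.20 = $2,041.20
Ending inventory: 44 @ $11.20 + 169 @ $11.00 = $2,351.80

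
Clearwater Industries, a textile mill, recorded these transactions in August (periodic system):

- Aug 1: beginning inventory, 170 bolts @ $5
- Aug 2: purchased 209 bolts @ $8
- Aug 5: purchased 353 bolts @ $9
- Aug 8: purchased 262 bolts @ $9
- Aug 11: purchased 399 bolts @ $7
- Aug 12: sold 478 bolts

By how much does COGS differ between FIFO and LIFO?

FIFO COGS: 170 @ $5 + 209 @ $8 + 99 @ $9 = $3,413
LIFO COGS: 399 @ $7 + 79 @ $9 = $3,504
Difference = |$3,413 − $3,504| = $91

$91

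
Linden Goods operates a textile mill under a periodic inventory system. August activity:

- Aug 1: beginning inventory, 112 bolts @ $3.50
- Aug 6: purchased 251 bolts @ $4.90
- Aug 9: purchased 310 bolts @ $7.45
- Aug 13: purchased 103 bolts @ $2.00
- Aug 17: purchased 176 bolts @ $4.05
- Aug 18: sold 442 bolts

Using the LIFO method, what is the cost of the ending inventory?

Aug 18, 442 sold [LIFO — newest first]: 176 @ $4.05 + 103 @ $2.00 + 163 @ $7.45 = $2,133.15
Ending inventory: 112 @ $3.50 + 251 @ $4.90 + 147 @ $7.45 = $2,717.05
Check: goods available $4,850.20 = COGS $2,133.15 + ending $2,717.05

Ending inventory = $2,717.05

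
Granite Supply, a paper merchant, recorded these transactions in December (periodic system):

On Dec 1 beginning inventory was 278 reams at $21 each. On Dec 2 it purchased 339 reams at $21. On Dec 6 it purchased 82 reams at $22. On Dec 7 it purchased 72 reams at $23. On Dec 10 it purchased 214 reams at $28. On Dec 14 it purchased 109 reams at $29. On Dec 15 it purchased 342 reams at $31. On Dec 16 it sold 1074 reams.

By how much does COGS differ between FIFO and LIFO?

FIFO COGS: 278 @ $21 + 339 @ $21 + 82 @ $22 + 72 @ $23 + 214 @ $28 + 89 @ $29 = $24,990
LIFO COGS: 342 @ $31 + 109 @ $29 + 214 @ $28 + 72 @ $23 + 82 @ $22 + 255 @ $21 = $28,570
Difference = |$24,990 − $28,570| = $3,580

$3,580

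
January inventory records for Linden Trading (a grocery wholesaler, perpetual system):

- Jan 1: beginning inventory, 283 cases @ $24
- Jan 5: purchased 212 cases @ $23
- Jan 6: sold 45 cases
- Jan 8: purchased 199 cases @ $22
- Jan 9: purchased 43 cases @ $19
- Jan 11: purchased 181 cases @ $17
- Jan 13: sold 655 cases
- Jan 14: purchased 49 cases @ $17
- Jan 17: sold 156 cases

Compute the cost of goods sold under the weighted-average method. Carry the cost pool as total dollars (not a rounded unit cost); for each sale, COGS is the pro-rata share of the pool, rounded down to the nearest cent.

COGS = $18,466.76

After Jan 1: 283 on hand, pool $6,792.00 (≈ $24.0000 each)
After Jan 5: 495 on hand, pool $11,668.00 (≈ $23.5717 each)
Jan 6, sell 45: 45/495 × $11,668.00 → $1,060.72
After Jan 8: 649 on hand, pool $14,985.28 (≈ $23.0898 each)
After Jan 9: 692 on hand, pool $15,802.28 (≈ $22.8357 each)
After Jan 11: 873 on hand, pool $18,879.28 (≈ $21.6258 each)
Jan 13, sell 655: 655/873 × $18,879.28 → $14,164.86
After Jan 14: 267 on hand, pool $5,547.42 (≈ $20.7769 each)
Jan 17, sell 156: 156/267 × $5,547.42 → $3,241.18
Total COGS = $1,060.72 + $14,164.86 + $3,241.18 = $18,466.76
Ending inventory (cost pool remaining) = $2,306.24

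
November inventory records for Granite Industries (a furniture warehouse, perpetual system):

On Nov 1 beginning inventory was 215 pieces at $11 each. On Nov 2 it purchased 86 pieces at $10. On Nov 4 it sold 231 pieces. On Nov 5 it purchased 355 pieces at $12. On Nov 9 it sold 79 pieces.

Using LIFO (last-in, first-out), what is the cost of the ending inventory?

Nov 4, 231 sold [LIFO — newest first]: 86 @ $10 + 145 @ $11 = $2,455
Nov 9, 79 sold [LIFO — newest first]: 79 @ $12 = $948
Total COGS = $2,455 + $948 = $3,403
Ending inventory: 70 @ $11 + 276 @ $12 = $4,082

Ending inventory = $4,082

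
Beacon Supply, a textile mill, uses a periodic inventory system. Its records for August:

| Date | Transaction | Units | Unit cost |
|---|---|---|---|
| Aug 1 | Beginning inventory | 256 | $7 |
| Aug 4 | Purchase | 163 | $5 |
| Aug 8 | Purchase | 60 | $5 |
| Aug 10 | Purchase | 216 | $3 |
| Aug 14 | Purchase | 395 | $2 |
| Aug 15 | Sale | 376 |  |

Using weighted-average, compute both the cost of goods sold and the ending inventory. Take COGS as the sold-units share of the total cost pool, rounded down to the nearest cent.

COGS = $1,498.82; ending inventory = $2,846.18

Aug 15, sell 376: 376/1090 × $4,345.00 → $1,498.82
Ending inventory (cost pool remaining) = $2,846.18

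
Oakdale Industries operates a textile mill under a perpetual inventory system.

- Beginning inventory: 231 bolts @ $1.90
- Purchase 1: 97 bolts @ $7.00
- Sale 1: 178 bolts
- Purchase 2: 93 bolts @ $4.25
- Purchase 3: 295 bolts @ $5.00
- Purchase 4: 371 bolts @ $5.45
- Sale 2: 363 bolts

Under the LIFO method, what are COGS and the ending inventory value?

COGS = $2,811.25; ending inventory = $2,198.85

Sale 1 (178) [LIFO — newest first]: 97 @ $7.00 + 81 @ $1.90 = $832.90
Sale 2 (363) [LIFO — newest first]: 363 @ $5.45 = $1,978.35
Total COGS = $832.90 + $1,978.35 = $2,811.25
Ending inventory: 150 @ $1.90 + 93 @ $4.25 + 295 @ $5.00 + 8 @ $5.45 = $2,198.85
Check: goods available $5,010.10 = COGS $2,811.25 + ending $2,198.85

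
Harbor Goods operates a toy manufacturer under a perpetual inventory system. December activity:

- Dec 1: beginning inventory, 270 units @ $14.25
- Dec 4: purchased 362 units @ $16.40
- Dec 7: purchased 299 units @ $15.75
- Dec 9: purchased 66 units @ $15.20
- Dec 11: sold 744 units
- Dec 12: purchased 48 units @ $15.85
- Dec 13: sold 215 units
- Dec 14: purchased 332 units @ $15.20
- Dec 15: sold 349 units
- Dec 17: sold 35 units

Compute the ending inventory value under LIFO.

Dec 11, 744 sold [LIFO — newest first]: 66 @ $15.20 + 299 @ $15.75 + 362 @ $16.40 + 17 @ $14.25 = $11,891.50
Dec 13, 215 sold [LIFO — newest first]: 48 @ $15.85 + 167 @ $14.25 = $3,140.55
Dec 15, 349 sold [LIFO — newest first]: 332 @ $15.20 + 17 @ $14.25 = $5,288.65
Dec 17, 35 sold [LIFO — newest first]: 35 @ $14.25 = $498.75
Total COGS = $11,891.50 + $3,140.55 + $5,288.65 + $498.75 = $20,819.45
Ending inventory: 34 @ $14.25 = $484.50

Ending inventory = $484.50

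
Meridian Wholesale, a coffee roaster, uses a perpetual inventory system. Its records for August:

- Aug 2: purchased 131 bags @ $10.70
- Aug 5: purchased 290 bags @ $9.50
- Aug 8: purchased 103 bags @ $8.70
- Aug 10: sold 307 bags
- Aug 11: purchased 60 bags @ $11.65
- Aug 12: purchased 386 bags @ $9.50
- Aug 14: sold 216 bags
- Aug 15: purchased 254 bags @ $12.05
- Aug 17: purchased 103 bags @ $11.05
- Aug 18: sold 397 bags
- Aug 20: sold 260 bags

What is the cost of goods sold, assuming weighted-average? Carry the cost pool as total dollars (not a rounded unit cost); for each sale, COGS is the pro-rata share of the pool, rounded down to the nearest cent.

COGS = $12,053.81

After Aug 2: 131 on hand, pool $1,401.70 (≈ $10.7000 each)
After Aug 5: 421 on hand, pool $4,156.70 (≈ $9.8734 each)
After Aug 8: 524 on hand, pool $5,052.80 (≈ $9.6427 each)
Aug 10, sell 307: 307/524 × $5,052.80 → $2,960.32
After Aug 11: 277 on hand, pool $2,791.48 (≈ $10.0775 each)
After Aug 12: 663 on hand, pool $6,458.48 (≈ $9.7413 each)
Aug 14, sell 216: 216/663 × $6,458.48 → $2,104.12
After Aug 15: 701 on hand, pool $7,415.06 (≈ $10.5778 each)
After Aug 17: 804 on hand, pool $8,553.21 (≈ $10.6383 each)
Aug 18, sell 397: 397/804 × $8,553.21 → $4,223.41
Aug 20, sell 260: 260/407 × $4,329.80 → $2,765.96
Total COGS = $2,960.32 + $2,104.12 + $4,223.41 + $2,765.96 = $12,053.81
Ending inventory (cost pool remaining) = $1,563.84
Check: goods available $13,617.65 = COGS $12,053.81 + ending $1,563.84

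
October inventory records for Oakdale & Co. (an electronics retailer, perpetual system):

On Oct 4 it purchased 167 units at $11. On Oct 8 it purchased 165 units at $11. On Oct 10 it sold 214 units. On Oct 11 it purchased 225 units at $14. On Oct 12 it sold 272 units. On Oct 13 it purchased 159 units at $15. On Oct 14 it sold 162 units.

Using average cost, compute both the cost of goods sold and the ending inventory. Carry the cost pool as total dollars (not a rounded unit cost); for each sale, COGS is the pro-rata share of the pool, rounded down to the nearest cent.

After Oct 4: 167 on hand, pool $1,837.00 (≈ $11.0000 each)
After Oct 8: 332 on hand, pool $3,652.00 (≈ $11.0000 each)
Oct 10, sell 214: 214/332 × $3,652.00 → $2,354.00
After Oct 11: 343 on hand, pool $4,448.00 (≈ $12.9679 each)
Oct 12, sell 272: 272/343 × $4,448.00 → $3,527.27
After Oct 13: 230 on hand, pool $3,305.73 (≈ $14.3727 each)
Oct 14, sell 162: 162/230 × $3,305.73 → $2,328.38
Total COGS = $2,354.00 + $3,527.27 + $2,328.38 = $8,209.65
Ending inventory (cost pool remaining) = $977.35

COGS = $8,209.65; ending inventory = $977.35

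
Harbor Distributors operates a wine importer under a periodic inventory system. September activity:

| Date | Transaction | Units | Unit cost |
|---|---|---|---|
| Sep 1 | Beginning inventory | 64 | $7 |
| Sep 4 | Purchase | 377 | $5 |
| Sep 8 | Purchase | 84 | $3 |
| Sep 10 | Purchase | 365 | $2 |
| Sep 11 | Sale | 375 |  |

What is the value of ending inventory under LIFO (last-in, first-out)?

Ending inventory = $2,555

Sep 11, 375 sold [LIFO — newest first]: 365 @ $2 + 10 @ $3 = $760
Ending inventory: 64 @ $7 + 377 @ $5 + 74 @ $3 = $2,555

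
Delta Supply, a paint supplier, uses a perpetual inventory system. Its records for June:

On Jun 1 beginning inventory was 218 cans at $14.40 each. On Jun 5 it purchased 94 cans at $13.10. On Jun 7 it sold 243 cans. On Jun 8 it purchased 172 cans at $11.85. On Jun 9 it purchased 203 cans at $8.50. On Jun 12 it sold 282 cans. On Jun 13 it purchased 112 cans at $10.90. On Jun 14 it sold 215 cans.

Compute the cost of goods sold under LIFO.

COGS = $8,505.50

Jun 7, 243 sold [LIFO — newest first]: 94 @ $13.10 + 149 @ $14.40 = $3,377.00
Jun 12, 282 sold [LIFO — newest first]: 203 @ $8.50 + 79 @ $11.85 = $2,661.65
Jun 14, 215 sold [LIFO — newest first]: 112 @ $10.90 + 93 @ $11.85 + 10 @ $14.40 = $2,466.85
Total COGS = $3,377.00 + $2,661.65 + $2,466.85 = $8,505.50
Ending inventory: 59 @ $14.40 = $849.60
Check: goods available $9,355.10 = COGS $8,505.50 + ending $849.60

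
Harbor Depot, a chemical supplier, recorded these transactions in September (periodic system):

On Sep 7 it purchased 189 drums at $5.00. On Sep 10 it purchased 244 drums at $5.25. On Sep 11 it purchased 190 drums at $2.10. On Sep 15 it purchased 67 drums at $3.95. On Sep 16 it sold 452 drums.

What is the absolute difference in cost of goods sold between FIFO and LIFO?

FIFO COGS: 189 @ $5.00 + 244 @ $5.25 + 19 @ $2.10 = $2,265.90
LIFO COGS: 67 @ $3.95 + 190 @ $2.10 + 195 @ $5.25 = $1,687.40
Difference = |$2,265.90 − $1,687.40| = $578.50

$578.50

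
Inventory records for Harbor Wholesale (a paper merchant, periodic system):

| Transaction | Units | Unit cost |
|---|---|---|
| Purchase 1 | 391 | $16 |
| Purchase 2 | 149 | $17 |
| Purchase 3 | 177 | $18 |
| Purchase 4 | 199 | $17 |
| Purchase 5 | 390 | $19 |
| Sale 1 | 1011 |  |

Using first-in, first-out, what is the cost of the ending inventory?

Ending inventory = $5,605

Sale 1 (1011) [FIFO — oldest first]: 391 @ $16 + 149 @ $17 + 177 @ $18 + 199 @ $17 + 95 @ $19 = $17,163
Ending inventory: 295 @ $19 = $5,605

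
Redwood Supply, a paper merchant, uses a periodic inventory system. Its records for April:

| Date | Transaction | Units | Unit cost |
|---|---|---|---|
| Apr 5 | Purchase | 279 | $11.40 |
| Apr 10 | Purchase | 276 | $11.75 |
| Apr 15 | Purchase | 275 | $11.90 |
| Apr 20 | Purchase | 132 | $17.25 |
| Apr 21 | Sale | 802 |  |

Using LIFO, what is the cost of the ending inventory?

Ending inventory = $1,824.00

Apr 21, 802 sold [LIFO — newest first]: 132 @ $17.25 + 275 @ $11.90 + 276 @ $11.75 + 119 @ $11.40 = $10,149.10
Ending inventory: 160 @ $11.40 = $1,824.00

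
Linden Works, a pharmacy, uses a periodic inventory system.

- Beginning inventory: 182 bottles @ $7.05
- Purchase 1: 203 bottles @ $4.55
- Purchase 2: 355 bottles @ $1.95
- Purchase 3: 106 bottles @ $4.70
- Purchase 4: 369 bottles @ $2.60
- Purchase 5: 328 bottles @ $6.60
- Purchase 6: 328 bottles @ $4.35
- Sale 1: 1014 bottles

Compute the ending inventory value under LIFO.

Sale 1 (1014) [LIFO — newest first]: 328 @ $4.35 + 328 @ $6.60 + 358 @ $2.60 = $4,522.40
Ending inventory: 182 @ $7.05 + 203 @ $4.55 + 355 @ $1.95 + 106 @ $4.70 + 11 @ $2.60 = $3,425.80

Ending inventory = $3,425.80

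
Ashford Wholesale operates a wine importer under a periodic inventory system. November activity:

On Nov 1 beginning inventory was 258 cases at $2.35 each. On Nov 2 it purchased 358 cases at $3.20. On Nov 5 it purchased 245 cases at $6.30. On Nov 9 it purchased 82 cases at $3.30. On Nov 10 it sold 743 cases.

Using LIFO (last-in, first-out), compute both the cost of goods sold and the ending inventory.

Nov 10, 743 sold [LIFO — newest first]: 82 @ $3.30 + 245 @ $6.30 + 358 @ $3.20 + 58 @ $2.35 = $3,096.00
Ending inventory: 200 @ $2.35 = $470.00
Check: goods available $3,566.00 = COGS $3,096.00 + ending $470.00

COGS = $3,096.00; ending inventory = $470.00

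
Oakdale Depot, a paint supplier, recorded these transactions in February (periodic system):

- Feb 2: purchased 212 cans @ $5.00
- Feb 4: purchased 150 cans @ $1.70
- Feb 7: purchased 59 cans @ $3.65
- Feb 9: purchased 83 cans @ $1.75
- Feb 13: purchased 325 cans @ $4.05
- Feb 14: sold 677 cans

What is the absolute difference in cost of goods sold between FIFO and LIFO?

FIFO COGS: 212 @ $5.00 + 150 @ $1.70 + 59 @ $3.65 + 83 @ $1.75 + 173 @ $4.05 = $2,376.25
LIFO COGS: 325 @ $4.05 + 83 @ $1.75 + 59 @ $3.65 + 150 @ $1.70 + 60 @ $5.00 = $2,231.85
Difference = |$2,376.25 − $2,231.85| = $144.40

$144.40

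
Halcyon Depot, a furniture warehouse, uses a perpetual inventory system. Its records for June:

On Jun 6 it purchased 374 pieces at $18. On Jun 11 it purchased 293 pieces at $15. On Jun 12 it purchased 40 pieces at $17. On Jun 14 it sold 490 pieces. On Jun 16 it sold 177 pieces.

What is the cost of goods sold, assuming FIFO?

COGS = $11,127

Jun 14, 490 sold [FIFO — oldest first]: 374 @ $18 + 116 @ $15 = $8,472
Jun 16, 177 sold [FIFO — oldest first]: 177 @ $15 = $2,655
Total COGS = $8,472 + $2,655 = $11,127
Ending inventory: 40 @ $17 = $680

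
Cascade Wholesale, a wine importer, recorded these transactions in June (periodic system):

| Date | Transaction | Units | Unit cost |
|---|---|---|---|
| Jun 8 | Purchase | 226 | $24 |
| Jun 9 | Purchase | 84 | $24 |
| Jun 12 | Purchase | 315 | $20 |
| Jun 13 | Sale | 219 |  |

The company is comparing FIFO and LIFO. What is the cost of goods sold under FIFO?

COGS = $5,256

FIFO COGS: 219 @ $24 = $5,256
LIFO COGS: 219 @ $20 = $4,380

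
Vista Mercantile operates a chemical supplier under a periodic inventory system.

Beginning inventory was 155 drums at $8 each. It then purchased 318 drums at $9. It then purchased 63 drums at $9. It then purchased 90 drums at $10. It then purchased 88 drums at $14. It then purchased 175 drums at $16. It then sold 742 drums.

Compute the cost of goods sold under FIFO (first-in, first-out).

COGS = $7,249

Sale 1 (742) [FIFO — oldest first]: 155 @ $8 + 318 @ $9 + 63 @ $9 + 90 @ $10 + 88 @ $14 + 28 @ $16 = $7,249
Ending inventory: 147 @ $16 = $2,352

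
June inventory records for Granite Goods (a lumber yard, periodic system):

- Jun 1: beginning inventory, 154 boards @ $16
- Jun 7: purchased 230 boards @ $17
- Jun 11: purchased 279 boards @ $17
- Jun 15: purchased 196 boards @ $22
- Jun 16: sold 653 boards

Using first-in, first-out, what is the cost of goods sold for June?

COGS = $10,947

Jun 16, 653 sold [FIFO — oldest first]: 154 @ $16 + 230 @ $17 + 269 @ $17 = $10,947
Ending inventory: 10 @ $17 + 196 @ $22 = $4,482
Check: goods available $15,429 = COGS $10,947 + ending $4,482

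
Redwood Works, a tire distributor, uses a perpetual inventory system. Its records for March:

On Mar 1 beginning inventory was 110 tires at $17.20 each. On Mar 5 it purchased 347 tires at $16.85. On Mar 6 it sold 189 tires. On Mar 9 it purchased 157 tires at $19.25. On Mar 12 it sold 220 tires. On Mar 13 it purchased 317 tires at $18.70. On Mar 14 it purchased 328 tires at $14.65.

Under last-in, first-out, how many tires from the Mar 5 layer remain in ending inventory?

95

Mar 6, 189 sold [LIFO — newest first]: 189 @ $16.85 = $3,184.65
Mar 12, 220 sold [LIFO — newest first]: 157 @ $19.25 + 63 @ $16.85 = $4,083.80
Total COGS = $3,184.65 + $4,083.80 = $7,268.45
Ending inventory: 110 @ $17.20 + 95 @ $16.85 + 317 @ $18.70 + 328 @ $14.65 = $14,225.85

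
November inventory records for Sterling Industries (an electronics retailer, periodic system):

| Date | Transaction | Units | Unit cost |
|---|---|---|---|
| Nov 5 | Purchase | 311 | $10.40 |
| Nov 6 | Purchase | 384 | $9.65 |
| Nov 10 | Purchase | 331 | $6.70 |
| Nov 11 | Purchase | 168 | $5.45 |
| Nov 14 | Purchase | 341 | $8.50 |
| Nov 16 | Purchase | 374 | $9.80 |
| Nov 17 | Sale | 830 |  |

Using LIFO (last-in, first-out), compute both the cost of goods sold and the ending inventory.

Nov 17, 830 sold [LIFO — newest first]: 374 @ $9.80 + 341 @ $8.50 + 115 @ $5.45 = $7,190.45
Ending inventory: 311 @ $10.40 + 384 @ $9.65 + 331 @ $6.70 + 53 @ $5.45 = $9,446.55

COGS = $7,190.45; ending inventory = $9,446.55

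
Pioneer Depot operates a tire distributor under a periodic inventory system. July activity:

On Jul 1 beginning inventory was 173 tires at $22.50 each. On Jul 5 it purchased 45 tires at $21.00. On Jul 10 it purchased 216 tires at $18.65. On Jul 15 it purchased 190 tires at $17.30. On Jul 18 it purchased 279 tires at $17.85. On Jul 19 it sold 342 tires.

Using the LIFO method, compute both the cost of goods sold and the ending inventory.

COGS = $6,070.05; ending inventory = $11,063.00

Jul 19, 342 sold [LIFO — newest first]: 279 @ $17.85 + 63 @ $17.30 = $6,070.05
Ending inventory: 173 @ $22.50 + 45 @ $21.00 + 216 @ $18.65 + 127 @ $17.30 = $11,063.00
Check: goods available $17,133.05 = COGS $6,070.05 + ending $11,063.00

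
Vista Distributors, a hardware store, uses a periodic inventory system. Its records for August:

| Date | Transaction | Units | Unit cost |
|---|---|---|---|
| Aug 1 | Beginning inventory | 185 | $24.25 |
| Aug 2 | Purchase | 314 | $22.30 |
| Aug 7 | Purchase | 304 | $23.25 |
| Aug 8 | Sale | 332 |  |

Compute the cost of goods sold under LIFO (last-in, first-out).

COGS = $7,692.40

Aug 8, 332 sold [LIFO — newest first]: 304 @ $23.25 + 28 @ $22.30 = $7,692.40
Ending inventory: 185 @ $24.25 + 286 @ $22.30 = $10,864.05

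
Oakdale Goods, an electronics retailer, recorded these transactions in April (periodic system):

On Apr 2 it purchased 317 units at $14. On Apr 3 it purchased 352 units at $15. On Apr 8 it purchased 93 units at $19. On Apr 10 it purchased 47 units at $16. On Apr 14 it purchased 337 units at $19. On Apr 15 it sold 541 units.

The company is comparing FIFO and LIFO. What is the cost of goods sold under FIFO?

COGS = $7,798

FIFO COGS: 317 @ $14 + 224 @ $15 = $7,798
LIFO COGS: 337 @ $19 + 47 @ $16 + 93 @ $19 + 64 @ $15 = $9,882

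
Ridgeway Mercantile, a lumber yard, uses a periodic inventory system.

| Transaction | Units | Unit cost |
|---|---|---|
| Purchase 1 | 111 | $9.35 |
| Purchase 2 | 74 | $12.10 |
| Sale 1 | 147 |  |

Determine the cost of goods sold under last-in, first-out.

Sale 1 (147) [LIFO — newest first]: 74 @ $12.10 + 73 @ $9.35 = $1,577.95
Ending inventory: 38 @ $9.35 = $355.30

COGS = $1,577.95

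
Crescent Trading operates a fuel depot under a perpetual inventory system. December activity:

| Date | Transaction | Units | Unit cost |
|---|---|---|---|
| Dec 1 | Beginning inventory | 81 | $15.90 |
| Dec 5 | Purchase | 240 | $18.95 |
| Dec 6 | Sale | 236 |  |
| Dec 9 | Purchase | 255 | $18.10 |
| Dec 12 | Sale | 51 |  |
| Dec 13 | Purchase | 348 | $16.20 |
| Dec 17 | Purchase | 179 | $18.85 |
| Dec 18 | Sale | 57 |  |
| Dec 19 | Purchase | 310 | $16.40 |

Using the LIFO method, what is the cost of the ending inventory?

Dec 6, 236 sold [LIFO — newest first]: 236 @ $18.95 = $4,472.20
Dec 12, 51 sold [LIFO — newest first]: 51 @ $18.10 = $923.10
Dec 18, 57 sold [LIFO — newest first]: 57 @ $18.85 = $1,074.45
Total COGS = $4,472.20 + $923.10 + $1,074.45 = $6,469.75
Ending inventory: 81 @ $15.90 + 4 @ $18.95 + 204 @ $18.10 + 348 @ $16.20 + 122 @ $18.85 + 310 @ $16.40 = $18,077.40

Ending inventory = $18,077.40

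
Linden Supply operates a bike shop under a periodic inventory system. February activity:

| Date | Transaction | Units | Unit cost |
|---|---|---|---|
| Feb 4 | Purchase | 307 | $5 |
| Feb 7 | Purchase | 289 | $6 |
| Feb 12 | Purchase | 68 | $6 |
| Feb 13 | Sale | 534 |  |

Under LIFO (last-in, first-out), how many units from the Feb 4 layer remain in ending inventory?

Feb 13, 534 sold [LIFO — newest first]: 68 @ $6 + 289 @ $6 + 177 @ $5 = $3,027
Ending inventory: 130 @ $5 = $650

130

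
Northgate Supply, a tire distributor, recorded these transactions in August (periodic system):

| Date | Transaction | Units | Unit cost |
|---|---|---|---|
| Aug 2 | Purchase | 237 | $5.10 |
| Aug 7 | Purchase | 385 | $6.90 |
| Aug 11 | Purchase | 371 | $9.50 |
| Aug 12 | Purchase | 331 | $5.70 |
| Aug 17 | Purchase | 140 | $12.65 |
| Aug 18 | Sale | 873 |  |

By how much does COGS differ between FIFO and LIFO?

FIFO COGS: 237 @ $5.10 + 385 @ $6.90 + 251 @ $9.50 = $6,249.70
LIFO COGS: 140 @ $12.65 + 331 @ $5.70 + 371 @ $9.50 + 31 @ $6.90 = $7,396.10
Difference = |$6,249.70 − $7,396.10| = $1,146.40

$1,146.40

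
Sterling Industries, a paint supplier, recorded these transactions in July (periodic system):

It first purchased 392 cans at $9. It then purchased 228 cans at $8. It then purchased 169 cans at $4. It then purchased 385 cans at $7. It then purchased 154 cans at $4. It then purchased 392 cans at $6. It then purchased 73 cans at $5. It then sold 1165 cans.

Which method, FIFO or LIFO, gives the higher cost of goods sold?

FIFO COGS: 392 @ $9 + 228 @ $8 + 169 @ $4 + 376 @ $7 = $8,660
LIFO COGS: 73 @ $5 + 392 @ $6 + 154 @ $4 + 385 @ $7 + 161 @ $4 = $6,672

FIFO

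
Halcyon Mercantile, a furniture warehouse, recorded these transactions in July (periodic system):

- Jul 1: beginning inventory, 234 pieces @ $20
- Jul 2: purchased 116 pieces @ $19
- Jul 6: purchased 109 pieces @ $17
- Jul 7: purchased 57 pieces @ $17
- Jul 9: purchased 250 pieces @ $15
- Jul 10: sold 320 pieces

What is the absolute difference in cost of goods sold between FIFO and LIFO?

$1,374

FIFO COGS: 234 @ $20 + 86 @ $19 = $6,314
LIFO COGS: 250 @ $15 + 57 @ $17 + 13 @ $17 = $4,940
Difference = |$6,314 − $4,940| = $1,374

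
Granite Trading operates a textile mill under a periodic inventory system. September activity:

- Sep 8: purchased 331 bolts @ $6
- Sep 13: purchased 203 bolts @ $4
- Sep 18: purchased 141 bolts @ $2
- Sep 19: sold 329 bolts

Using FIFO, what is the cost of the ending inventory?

Ending inventory = $1,106

Sep 19, 329 sold [FIFO — oldest first]: 329 @ $6 = $1,974
Ending inventory: 2 @ $6 + 203 @ $4 + 141 @ $2 = $1,106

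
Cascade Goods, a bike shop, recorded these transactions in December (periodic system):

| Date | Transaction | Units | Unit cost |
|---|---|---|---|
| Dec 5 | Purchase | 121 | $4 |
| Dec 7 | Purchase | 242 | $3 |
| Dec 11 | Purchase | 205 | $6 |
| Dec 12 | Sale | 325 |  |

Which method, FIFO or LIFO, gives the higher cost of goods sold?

LIFO

FIFO COGS: 121 @ $4 + 204 @ $3 = $1,096
LIFO COGS: 205 @ $6 + 120 @ $3 = $1,590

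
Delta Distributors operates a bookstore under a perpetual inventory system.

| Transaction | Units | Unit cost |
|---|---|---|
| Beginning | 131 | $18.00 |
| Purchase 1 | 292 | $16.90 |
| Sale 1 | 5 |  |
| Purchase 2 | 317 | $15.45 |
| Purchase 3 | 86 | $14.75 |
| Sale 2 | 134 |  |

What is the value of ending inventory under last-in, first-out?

Sale 1 (5) [LIFO — newest first]: 5 @ $16.90 = $84.50
Sale 2 (134) [LIFO — newest first]: 86 @ $14.75 + 48 @ $15.45 = $2,010.10
Total COGS = $84.50 + $2,010.10 = $2,094.60
Ending inventory: 131 @ $18.00 + 287 @ $16.90 + 269 @ $15.45 = $11,364.35

Ending inventory = $11,364.35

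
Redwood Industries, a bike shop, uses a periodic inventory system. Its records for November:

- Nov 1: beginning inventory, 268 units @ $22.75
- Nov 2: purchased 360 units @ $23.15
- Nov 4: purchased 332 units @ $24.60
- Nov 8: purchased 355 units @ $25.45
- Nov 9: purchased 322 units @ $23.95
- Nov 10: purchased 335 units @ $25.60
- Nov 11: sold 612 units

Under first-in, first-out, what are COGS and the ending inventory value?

COGS = $14,060.60; ending inventory = $33,860.25

Nov 11, 612 sold [FIFO — oldest first]: 268 @ $22.75 + 344 @ $23.15 = $14,060.60
Ending inventory: 16 @ $23.15 + 332 @ $24.60 + 355 @ $25.45 + 322 @ $23.95 + 335 @ $25.60 = $33,860.25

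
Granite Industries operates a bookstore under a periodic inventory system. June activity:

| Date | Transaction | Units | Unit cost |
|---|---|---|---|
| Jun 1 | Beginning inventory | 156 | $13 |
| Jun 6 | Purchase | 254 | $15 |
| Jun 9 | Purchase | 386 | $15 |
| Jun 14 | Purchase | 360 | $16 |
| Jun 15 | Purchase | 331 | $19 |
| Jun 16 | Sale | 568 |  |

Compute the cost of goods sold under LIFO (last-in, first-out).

Jun 16, 568 sold [LIFO — newest first]: 331 @ $19 + 237 @ $16 = $10,081
Ending inventory: 156 @ $13 + 254 @ $15 + 386 @ $15 + 123 @ $16 = $13,596
Check: goods available $23,677 = COGS $10,081 + ending $13,596

COGS = $10,081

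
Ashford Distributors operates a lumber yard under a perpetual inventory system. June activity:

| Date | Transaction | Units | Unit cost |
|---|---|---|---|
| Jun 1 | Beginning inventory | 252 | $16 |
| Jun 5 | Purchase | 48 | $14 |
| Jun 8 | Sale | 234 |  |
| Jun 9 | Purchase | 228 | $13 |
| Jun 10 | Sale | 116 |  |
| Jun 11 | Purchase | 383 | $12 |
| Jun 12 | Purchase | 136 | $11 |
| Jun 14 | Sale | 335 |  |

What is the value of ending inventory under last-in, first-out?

Ending inventory = $4,720

Jun 8, 234 sold [LIFO — newest first]: 48 @ $14 + 186 @ $16 = $3,648
Jun 10, 116 sold [LIFO — newest first]: 116 @ $13 = $1,508
Jun 14, 335 sold [LIFO — newest first]: 136 @ $11 + 199 @ $12 = $3,884
Total COGS = $3,648 + $1,508 + $3,884 = $9,040
Ending inventory: 66 @ $16 + 112 @ $13 + 184 @ $12 = $4,720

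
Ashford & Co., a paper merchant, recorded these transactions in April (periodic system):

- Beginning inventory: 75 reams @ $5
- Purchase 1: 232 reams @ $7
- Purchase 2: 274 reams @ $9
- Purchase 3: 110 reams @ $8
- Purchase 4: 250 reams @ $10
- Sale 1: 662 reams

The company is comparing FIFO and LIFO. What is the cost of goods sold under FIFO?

COGS = $5,113

FIFO COGS: 75 @ $5 + 232 @ $7 + 274 @ $9 + 81 @ $8 = $5,113
LIFO COGS: 250 @ $10 + 110 @ $8 + 274 @ $9 + 28 @ $7 = $6,042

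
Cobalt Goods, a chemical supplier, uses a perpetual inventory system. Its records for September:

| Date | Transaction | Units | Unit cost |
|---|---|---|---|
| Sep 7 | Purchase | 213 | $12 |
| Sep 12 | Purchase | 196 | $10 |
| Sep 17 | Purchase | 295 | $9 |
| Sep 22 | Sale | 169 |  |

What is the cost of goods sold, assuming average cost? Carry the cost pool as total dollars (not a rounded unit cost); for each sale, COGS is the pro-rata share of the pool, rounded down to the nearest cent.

COGS = $1,721.44

After Sep 7: 213 on hand, pool $2,556.00 (≈ $12.0000 each)
After Sep 12: 409 on hand, pool $4,516.00 (≈ $11.0416 each)
After Sep 17: 704 on hand, pool $7,171.00 (≈ $10.1861 each)
Sep 22, sell 169: 169/704 × $7,171.00 → $1,721.44
Ending inventory (cost pool remaining) = $5,449.56
Check: goods available $7,171.00 = COGS $1,721.44 + ending $5,449.56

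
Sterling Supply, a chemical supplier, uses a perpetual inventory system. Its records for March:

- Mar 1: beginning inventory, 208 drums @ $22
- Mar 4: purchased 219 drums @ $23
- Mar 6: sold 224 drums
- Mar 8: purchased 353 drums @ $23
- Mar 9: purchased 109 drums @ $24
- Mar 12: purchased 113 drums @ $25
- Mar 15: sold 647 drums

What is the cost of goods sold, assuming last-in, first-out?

Mar 6, 224 sold [LIFO — newest first]: 219 @ $23 + 5 @ $22 = $5,147
Mar 15, 647 sold [LIFO — newest first]: 113 @ $25 + 109 @ $24 + 353 @ $23 + 72 @ $22 = $15,144
Total COGS = $5,147 + $15,144 = $20,291
Ending inventory: 131 @ $22 = $2,882

COGS = $20,291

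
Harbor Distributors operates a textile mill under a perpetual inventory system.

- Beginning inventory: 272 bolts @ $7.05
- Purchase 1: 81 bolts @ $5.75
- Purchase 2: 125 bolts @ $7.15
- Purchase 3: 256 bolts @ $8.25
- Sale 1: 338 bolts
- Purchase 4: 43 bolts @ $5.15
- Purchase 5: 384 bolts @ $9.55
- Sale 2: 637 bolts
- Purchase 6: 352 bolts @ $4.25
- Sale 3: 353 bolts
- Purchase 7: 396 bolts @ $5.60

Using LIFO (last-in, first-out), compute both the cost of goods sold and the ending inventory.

COGS = $9,469.50; ending inventory = $3,521.85

Sale 1 (338) [LIFO — newest first]: 256 @ $8.25 + 82 @ $7.15 = $2,698.30
Sale 2 (637) [LIFO — newest first]: 384 @ $9.55 + 43 @ $5.15 + 43 @ $7.15 + 81 @ $5.75 + 86 @ $7.05 = $5,268.15
Sale 3 (353) [LIFO — newest first]: 352 @ $4.25 + 1 @ $7.05 = $1,503.05
Total COGS = $2,698.30 + $5,268.15 + $1,503.05 = $9,469.50
Ending inventory: 185 @ $7.05 + 396 @ $5.60 = $3,521.85
Check: goods available $12,991.35 = COGS $9,469.50 + ending $3,521.85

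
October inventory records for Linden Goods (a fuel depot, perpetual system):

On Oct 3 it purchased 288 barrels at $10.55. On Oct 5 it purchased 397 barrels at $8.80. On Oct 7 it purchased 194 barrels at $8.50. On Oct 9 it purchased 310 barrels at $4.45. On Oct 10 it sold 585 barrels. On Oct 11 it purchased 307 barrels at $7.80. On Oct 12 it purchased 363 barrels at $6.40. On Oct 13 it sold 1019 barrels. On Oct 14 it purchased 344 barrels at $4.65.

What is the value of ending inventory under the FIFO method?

Ending inventory = $3,231.60

Oct 10, 585 sold [FIFO — oldest first]: 288 @ $10.55 + 297 @ $8.80 = $5,652.00
Oct 13, 1019 sold [FIFO — oldest first]: 100 @ $8.80 + 194 @ $8.50 + 310 @ $4.45 + 307 @ $7.80 + 108 @ $6.40 = $6,994.30
Total COGS = $5,652.00 + $6,994.30 = $12,646.30
Ending inventory: 255 @ $6.40 + 344 @ $4.65 = $3,231.60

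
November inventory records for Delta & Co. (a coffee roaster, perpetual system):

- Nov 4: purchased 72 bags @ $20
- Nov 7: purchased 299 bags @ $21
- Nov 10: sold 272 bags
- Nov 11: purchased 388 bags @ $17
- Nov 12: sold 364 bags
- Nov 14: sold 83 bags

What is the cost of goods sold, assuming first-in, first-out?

COGS = $13,635

Nov 10, 272 sold [FIFO — oldest first]: 72 @ $20 + 200 @ $21 = $5,640
Nov 12, 364 sold [FIFO — oldest first]: 99 @ $21 + 265 @ $17 = $6,584
Nov 14, 83 sold [FIFO — oldest first]: 83 @ $17 = $1,411
Total COGS = $5,640 + $6,584 + $1,411 = $13,635
Ending inventory: 40 @ $17 = $680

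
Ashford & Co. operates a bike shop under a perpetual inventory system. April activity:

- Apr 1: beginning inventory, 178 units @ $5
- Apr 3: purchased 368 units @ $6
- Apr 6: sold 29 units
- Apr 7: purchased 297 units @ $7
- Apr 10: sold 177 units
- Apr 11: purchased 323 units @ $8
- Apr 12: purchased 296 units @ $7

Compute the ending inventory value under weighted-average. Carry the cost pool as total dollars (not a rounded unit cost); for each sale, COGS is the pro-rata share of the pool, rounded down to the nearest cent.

After Apr 1: 178 on hand, pool $890.00 (≈ $5.0000 each)
After Apr 3: 546 on hand, pool $3,098.00 (≈ $5.6740 each)
Apr 6, sell 29: 29/546 × $3,098.00 → $164.54
After Apr 7: 814 on hand, pool $5,012.46 (≈ $6.1578 each)
Apr 10, sell 177: 177/814 × $5,012.46 → $1,089.93
After Apr 11: 960 on hand, pool $6,506.53 (≈ $6.7776 each)
After Apr 12: 1256 on hand, pool $8,578.53 (≈ $6.8300 each)
Total COGS = $164.54 + $1,089.93 = $1,254.47
Ending inventory (cost pool remaining) = $8,578.53
Check: goods available $9,833.00 = COGS $1,254.47 + ending $8,578.53

Ending inventory = $8,578.53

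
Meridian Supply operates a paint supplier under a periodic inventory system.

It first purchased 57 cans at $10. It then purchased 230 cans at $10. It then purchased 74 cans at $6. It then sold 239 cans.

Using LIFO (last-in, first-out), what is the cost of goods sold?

Sale 1 (239) [LIFO — newest first]: 74 @ $6 + 165 @ $10 = $2,094
Ending inventory: 57 @ $10 + 65 @ $10 = $1,220
Check: goods available $3,314 = COGS $2,094 + ending $1,220

COGS = $2,094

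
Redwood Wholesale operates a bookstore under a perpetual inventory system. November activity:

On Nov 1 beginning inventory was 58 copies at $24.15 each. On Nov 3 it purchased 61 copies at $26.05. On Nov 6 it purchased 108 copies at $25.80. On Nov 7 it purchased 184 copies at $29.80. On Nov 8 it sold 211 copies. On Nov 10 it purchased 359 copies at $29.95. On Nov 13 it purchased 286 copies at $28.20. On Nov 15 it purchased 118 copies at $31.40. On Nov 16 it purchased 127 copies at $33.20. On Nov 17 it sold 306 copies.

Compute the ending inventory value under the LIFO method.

Ending inventory = $22,176.60

Nov 8, 211 sold [LIFO — newest first]: 184 @ $29.80 + 27 @ $25.80 = $6,179.80
Nov 17, 306 sold [LIFO — newest first]: 127 @ $33.20 + 118 @ $31.40 + 61 @ $28.20 = $9,641.80
Total COGS = $6,179.80 + $9,641.80 = $15,821.60
Ending inventory: 58 @ $24.15 + 61 @ $26.05 + 81 @ $25.80 + 359 @ $29.95 + 225 @ $28.20 = $22,176.60
Check: goods available $37,998.20 = COGS $15,821.60 + ending $22,176.60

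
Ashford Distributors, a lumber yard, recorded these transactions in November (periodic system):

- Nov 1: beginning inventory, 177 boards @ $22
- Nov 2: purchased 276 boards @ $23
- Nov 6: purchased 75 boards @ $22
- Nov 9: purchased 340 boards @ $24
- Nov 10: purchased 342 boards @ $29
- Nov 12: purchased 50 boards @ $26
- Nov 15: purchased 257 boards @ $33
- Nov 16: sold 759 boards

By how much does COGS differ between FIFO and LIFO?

FIFO COGS: 177 @ $22 + 276 @ $23 + 75 @ $22 + 231 @ $24 = $17,436
LIFO COGS: 257 @ $33 + 50 @ $26 + 342 @ $29 + 110 @ $24 = $22,339
Difference = |$17,436 − $22,339| = $4,903

$4,903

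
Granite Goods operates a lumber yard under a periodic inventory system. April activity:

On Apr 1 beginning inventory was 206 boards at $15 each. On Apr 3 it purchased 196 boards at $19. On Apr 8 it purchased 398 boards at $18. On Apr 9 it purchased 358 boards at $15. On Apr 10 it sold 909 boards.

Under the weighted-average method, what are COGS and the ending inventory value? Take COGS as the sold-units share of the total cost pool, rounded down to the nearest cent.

Apr 10, sell 909: 909/1158 × $19,348.00 → $15,187.67
Ending inventory (cost pool remaining) = $4,160.33

COGS = $15,187.67; ending inventory = $4,160.33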